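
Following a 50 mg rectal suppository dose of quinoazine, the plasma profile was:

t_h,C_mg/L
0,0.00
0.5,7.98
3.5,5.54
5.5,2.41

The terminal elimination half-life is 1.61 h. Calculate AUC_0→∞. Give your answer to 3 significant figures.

Trapezoidal AUC_0→5.5:
  [0→0.5]: (0.00+7.98)/2 × 0.5 = 1.995
  [0.5→3.5]: (7.98+5.54)/2 × 3 = 20.28
  [3.5→5.5]: (5.54+2.41)/2 × 2 = 7.95
  Sum = 30.225 mg/L·h
k_e = ln2 / t½ = 0.693147 / 1.61 = 0.4305 h^-1
Extrapolated tail: C_last / k_e = 2.41 / 0.4305 = 5.598
AUC_0→∞ = 30.225 + 5.598 = 35.823 mg/L·h

AUC = 35.8 mg/L·h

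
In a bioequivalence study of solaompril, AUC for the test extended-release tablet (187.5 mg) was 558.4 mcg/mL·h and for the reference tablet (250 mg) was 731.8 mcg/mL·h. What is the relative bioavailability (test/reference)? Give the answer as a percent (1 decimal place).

F_rel = 101.7%

F_rel = (AUC_test/D_test) / (AUC_ref/D_ref)
      = (558.4/187.5) / (731.8/250)
      = 2.97813 / 2.9272 = 1.0174 = 101.74%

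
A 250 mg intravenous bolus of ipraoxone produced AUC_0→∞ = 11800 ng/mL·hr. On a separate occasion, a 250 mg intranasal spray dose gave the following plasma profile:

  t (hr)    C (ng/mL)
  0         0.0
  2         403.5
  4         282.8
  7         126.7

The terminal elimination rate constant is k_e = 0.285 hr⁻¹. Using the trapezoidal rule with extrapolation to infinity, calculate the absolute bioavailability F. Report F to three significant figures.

Trapezoidal AUC_0→7 (intranasal spray):
  [0→2]: (0.0+403.5)/2 × 2 = 403.5
  [2→4]: (403.5+282.8)/2 × 2 = 686.3
  [4→7]: (282.8+126.7)/2 × 3 = 614.25
  Sum = 1704.05 ng/mL·hr
Tail: C_last/k_e = 126.7/0.285 = 444.561
AUC_0→∞ (intranasal spray) = 1704.05 + 444.561 = 2148.611 ng/mL·hr
F = (AUC_ev/D_ev)/(AUC_iv/D_iv) = (2148.611/250)/(11800/250) = 8.594444/47.2 = 0.1821

F = 0.182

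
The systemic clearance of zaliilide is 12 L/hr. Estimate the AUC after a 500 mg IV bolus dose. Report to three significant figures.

AUC_0→∞ = Dose_iv / CL
        = 500 / 12 = 41.6667 mg/L·hr

AUC = 41.7 mg/L·hr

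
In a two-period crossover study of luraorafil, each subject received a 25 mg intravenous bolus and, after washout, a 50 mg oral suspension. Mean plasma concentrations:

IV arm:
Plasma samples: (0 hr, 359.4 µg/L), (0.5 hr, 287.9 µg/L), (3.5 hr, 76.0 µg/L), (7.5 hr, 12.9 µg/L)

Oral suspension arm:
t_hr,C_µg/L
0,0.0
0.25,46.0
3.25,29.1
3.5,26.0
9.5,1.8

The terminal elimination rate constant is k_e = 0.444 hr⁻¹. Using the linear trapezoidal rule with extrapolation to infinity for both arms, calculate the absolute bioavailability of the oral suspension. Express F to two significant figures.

Trapezoidal AUC_0→7.5 (IV):
  [0→0.5]: (359.4+287.9)/2 × 0.5 = 161.825
  [0.5→3.5]: (287.9+76.0)/2 × 3 = 545.85
  [3.5→7.5]: (76.0+12.9)/2 × 4 = 177.8
  Sum = 885.475 µg/L·hr
IV tail: 12.9/0.444 = 29.054; AUC_iv,0→∞ = 885.475 + 29.054 = 914.529 µg/L·hr
Trapezoidal AUC_0→9.5 (oral suspension):
  [0→0.25]: (0.0+46.0)/2 × 0.25 = 5.75
  [0.25→3.25]: (46.0+29.1)/2 × 3 = 112.65
  [3.25→3.5]: (29.1+26.0)/2 × 0.25 = 6.8875
  [3.5→9.5]: (26.0+1.8)/2 × 6 = 83.4
  Sum = 208.6875 µg/L·hr
oral suspension tail: 1.8/0.444 = 4.054; AUC_ev,0→∞ = 208.6875 + 4.054 = 212.7415 µg/L·hr
F = (AUC_ev/D_ev)/(AUC_iv/D_iv) = (212.7415/50)/(914.529/25) = 4.25483/36.58116 = 0.1163

F = 0.12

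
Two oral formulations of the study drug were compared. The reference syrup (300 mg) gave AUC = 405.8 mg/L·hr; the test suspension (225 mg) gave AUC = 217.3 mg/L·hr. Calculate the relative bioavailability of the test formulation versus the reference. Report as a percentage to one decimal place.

F_rel = (AUC_test/D_test) / (AUC_ref/D_ref)
      = (217.3/225) / (405.8/300)
      = 0.965778 / 1.35267 = 0.7140 = 71.40%

F_rel = 71.4%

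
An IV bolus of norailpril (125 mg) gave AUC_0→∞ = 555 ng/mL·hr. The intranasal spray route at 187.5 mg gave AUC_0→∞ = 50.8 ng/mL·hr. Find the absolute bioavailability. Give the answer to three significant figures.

F = 0.0610

F = (AUC_ev / D_ev) / (AUC_iv / D_iv)
  = (50.8/187.5) / (555/125)
  = 0.270933 / 4.44 = 0.0610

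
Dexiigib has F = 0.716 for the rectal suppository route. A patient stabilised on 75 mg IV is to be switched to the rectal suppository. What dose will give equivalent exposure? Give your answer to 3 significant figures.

D_rectal = 105 mg

For equal systemic exposure: F × D_ev = D_iv
D_ev = D_iv / F = 75 / 0.716 = 104.749 mg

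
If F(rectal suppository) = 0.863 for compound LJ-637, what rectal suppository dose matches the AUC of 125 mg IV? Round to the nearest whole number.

D_rectal = 145 mg

For equal systemic exposure: F × D_ev = D_iv
D_ev = D_iv / F = 125 / 0.863 = 144.844 mg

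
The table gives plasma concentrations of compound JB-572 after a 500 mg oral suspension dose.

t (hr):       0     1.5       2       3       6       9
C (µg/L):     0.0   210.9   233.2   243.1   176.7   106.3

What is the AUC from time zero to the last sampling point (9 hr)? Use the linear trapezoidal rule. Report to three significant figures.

Trapezoidal AUC_0→9:
  [0→1.5]: (0.0+210.9)/2 × 1.5 = 158.175
  [1.5→2]: (210.9+233.2)/2 × 0.5 = 111.025
  [2→3]: (233.2+243.1)/2 × 1 = 238.15
  [3→6]: (243.1+176.7)/2 × 3 = 629.7
  [6→9]: (176.7+106.3)/2 × 3 = 424.5
  Sum = 1561.55 µg/L·hr

AUC = 1560 µg/L·hr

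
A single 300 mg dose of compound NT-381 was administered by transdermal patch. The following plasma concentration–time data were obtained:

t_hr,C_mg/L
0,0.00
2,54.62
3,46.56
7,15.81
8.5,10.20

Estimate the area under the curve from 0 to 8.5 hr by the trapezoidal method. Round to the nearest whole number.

AUC = 249 mg/L·hr

Trapezoidal AUC_0→8.5:
  [0→2]: (0.00+54.62)/2 × 2 = 54.62
  [2→3]: (54.62+46.56)/2 × 1 = 50.59
  [3→7]: (46.56+15.81)/2 × 4 = 124.74
  [7→8.5]: (15.81+10.20)/2 × 1.5 = 19.5075
  Sum = 249.4575 mg/L·hr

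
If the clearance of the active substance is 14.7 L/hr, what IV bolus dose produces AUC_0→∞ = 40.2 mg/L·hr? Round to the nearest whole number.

Dose = 591 mg

Dose_iv = CL × AUC_0→∞
     = 14.7 × 40.2 = 590.94 mg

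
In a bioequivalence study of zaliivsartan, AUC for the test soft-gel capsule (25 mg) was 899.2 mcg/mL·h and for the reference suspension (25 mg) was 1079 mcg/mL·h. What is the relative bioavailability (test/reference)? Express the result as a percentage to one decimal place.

F_rel = (AUC_test/D_test) / (AUC_ref/D_ref)
      = (899.2/25) / (1079/25)
      = 35.968 / 43.16 = 0.8334 = 83.34%

F_rel = 83.3%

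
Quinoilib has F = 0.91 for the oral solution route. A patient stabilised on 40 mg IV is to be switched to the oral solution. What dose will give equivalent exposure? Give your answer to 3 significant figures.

D_oral = 44.0 mg

For equal systemic exposure: F × D_ev = D_iv
D_ev = D_iv / F = 40 / 0.91 = 43.956 mg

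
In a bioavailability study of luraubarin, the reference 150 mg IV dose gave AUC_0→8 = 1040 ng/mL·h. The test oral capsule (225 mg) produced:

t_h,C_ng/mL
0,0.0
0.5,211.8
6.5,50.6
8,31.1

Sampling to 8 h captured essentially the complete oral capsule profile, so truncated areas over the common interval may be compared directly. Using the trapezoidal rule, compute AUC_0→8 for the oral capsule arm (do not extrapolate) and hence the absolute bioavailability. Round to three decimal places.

F = 0.578

Trapezoidal AUC_0→8 (oral capsule):
  [0→0.5]: (0.0+211.8)/2 × 0.5 = 52.95
  [0.5→6.5]: (211.8+50.6)/2 × 6 = 787.2
  [6.5→8]: (50.6+31.1)/2 × 1.5 = 61.275
  Sum = 901.425 ng/mL·h
F = (AUC_ev/D_ev)/(AUC_iv/D_iv) = (901.425/225)/(1040/150) = 4.00633/6.93333 = 0.5778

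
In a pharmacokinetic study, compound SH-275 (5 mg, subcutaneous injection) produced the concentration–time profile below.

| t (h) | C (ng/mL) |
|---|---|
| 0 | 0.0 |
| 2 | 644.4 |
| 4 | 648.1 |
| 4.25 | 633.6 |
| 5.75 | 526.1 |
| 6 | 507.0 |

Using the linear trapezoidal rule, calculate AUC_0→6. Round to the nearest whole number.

Trapezoidal AUC_0→6:
  [0→2]: (0.0+644.4)/2 × 2 = 644.4
  [2→4]: (644.4+648.1)/2 × 2 = 1292.5
  [4→4.25]: (648.1+633.6)/2 × 0.25 = 160.2125
  [4.25→5.75]: (633.6+526.1)/2 × 1.5 = 869.775
  [5.75→6]: (526.1+507.0)/2 × 0.25 = 129.1375
  Sum = 3096.025 ng/mL·h

AUC = 3096 ng/mL·h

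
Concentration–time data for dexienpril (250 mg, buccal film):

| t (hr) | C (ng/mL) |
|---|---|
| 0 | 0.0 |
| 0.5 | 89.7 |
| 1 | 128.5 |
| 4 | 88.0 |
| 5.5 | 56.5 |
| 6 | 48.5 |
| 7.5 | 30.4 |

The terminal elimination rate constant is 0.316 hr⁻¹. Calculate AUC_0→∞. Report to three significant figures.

Trapezoidal AUC_0→7.5:
  [0→0.5]: (0.0+89.7)/2 × 0.5 = 22.425
  [0.5→1]: (89.7+128.5)/2 × 0.5 = 54.55
  [1→4]: (128.5+88.0)/2 × 3 = 324.75
  [4→5.5]: (88.0+56.5)/2 × 1.5 = 108.375
  [5.5→6]: (56.5+48.5)/2 × 0.5 = 26.25
  [6→7.5]: (48.5+30.4)/2 × 1.5 = 59.175
  Sum = 595.525 ng/mL·hr
Extrapolated tail: C_last / k_e = 30.4 / 0.316 = 96.203
AUC_0→∞ = 595.525 + 96.203 = 691.728 ng/mL·hr

AUC = 692 ng/mL·hr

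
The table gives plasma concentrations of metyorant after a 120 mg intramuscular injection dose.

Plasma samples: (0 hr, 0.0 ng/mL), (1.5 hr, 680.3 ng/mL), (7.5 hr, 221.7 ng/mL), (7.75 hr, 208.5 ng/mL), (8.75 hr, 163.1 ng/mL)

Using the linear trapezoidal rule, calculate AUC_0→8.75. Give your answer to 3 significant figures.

AUC = 3460 ng/mL·hr

Trapezoidal AUC_0→8.75:
  [0→1.5]: (0.0+680.3)/2 × 1.5 = 510.225
  [1.5→7.5]: (680.3+221.7)/2 × 6 = 2706.0
  [7.5→7.75]: (221.7+208.5)/2 × 0.25 = 53.775
  [7.75→8.75]: (208.5+163.1)/2 × 1 = 185.8
  Sum = 3455.8 ng/mL·hr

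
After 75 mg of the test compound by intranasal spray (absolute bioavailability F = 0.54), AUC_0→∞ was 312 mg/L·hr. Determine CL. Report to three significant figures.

CL = 0.130 L/hr

CL = F × Dose / AUC_0→∞
   = 0.54 × 75 / 312 = 0.129808 L/hr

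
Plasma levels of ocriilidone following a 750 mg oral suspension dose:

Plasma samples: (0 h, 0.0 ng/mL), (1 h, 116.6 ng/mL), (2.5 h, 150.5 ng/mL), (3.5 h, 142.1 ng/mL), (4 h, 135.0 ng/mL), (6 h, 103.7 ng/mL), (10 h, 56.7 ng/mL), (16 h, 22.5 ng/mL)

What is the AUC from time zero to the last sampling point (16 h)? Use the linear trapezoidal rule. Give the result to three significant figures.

AUC = 1270 ng/mL·h

Trapezoidal AUC_0→16:
  [0→1]: (0.0+116.6)/2 × 1 = 58.3
  [1→2.5]: (116.6+150.5)/2 × 1.5 = 200.325
  [2.5→3.5]: (150.5+142.1)/2 × 1 = 146.3
  [3.5→4]: (142.1+135.0)/2 × 0.5 = 69.275
  [4→6]: (135.0+103.7)/2 × 2 = 238.7
  [6→10]: (103.7+56.7)/2 × 4 = 320.8
  [10→16]: (56.7+22.5)/2 × 6 = 237.6
  Sum = 1271.3 ng/mL·h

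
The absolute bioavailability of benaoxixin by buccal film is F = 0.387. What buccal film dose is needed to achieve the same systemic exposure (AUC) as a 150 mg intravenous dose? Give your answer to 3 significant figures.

For equal systemic exposure: F × D_ev = D_iv
D_ev = D_iv / F = 150 / 0.387 = 387.597 mg

D_buccal = 388 mg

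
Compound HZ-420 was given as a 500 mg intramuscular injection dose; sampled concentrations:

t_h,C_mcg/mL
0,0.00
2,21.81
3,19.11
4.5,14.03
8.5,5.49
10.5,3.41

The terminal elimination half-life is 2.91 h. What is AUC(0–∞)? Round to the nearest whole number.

Trapezoidal AUC_0→10.5:
  [0→2]: (0.00+21.81)/2 × 2 = 21.81
  [2→3]: (21.81+19.11)/2 × 1 = 20.46
  [3→4.5]: (19.11+14.03)/2 × 1.5 = 24.855
  [4.5→8.5]: (14.03+5.49)/2 × 4 = 39.04
  [8.5→10.5]: (5.49+3.41)/2 × 2 = 8.9
  Sum = 115.065 mcg/mL·h
k_e = ln2 / t½ = 0.693147 / 2.91 = 0.2382 h^-1
Extrapolated tail: C_last / k_e = 3.41 / 0.2382 = 14.316
AUC_0→∞ = 115.065 + 14.316 = 129.381 mcg/mL·h

AUC = 129 mcg/mL·h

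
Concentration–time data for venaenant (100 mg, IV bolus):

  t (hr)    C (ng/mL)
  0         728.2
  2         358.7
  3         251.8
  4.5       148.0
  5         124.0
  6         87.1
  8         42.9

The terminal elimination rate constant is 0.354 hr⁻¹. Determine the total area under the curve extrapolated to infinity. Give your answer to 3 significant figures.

Trapezoidal AUC_0→8:
  [0→2]: (728.2+358.7)/2 × 2 = 1086.9
  [2→3]: (358.7+251.8)/2 × 1 = 305.25
  [3→4.5]: (251.8+148.0)/2 × 1.5 = 299.85
  [4.5→5]: (148.0+124.0)/2 × 0.5 = 68.0
  [5→6]: (124.0+87.1)/2 × 1 = 105.55
  [6→8]: (87.1+42.9)/2 × 2 = 130.0
  Sum = 1995.55 ng/mL·hr
Extrapolated tail: C_last / k_e = 42.9 / 0.354 = 121.186
AUC_0→∞ = 1995.55 + 121.186 = 2116.736 ng/mL·hr

AUC = 2120 ng/mL·hr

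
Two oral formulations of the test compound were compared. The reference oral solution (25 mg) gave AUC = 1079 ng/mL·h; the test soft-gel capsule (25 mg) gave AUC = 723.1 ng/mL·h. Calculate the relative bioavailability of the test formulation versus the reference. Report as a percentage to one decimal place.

F_rel = (AUC_test/D_test) / (AUC_ref/D_ref)
      = (723.1/25) / (1079/25)
      = 28.924 / 43.16 = 0.6702 = 67.02%

F_rel = 67.0%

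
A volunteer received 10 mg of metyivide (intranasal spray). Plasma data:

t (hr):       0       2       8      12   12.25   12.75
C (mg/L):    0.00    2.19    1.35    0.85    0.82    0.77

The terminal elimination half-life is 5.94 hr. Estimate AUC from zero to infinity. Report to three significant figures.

Trapezoidal AUC_0→12.75:
  [0→2]: (0.00+2.19)/2 × 2 = 2.19
  [2→8]: (2.19+1.35)/2 × 6 = 10.62
  [8→12]: (1.35+0.85)/2 × 4 = 4.4
  [12→12.25]: (0.85+0.82)/2 × 0.25 = 0.20875
  [12.25→12.75]: (0.82+0.77)/2 × 0.5 = 0.3975
  Sum = 17.81625 mg/L·hr
k_e = ln2 / t½ = 0.693147 / 5.94 = 0.1167 hr^-1
Extrapolated tail: C_last / k_e = 0.77 / 0.1167 = 6.598
AUC_0→∞ = 17.81625 + 6.598 = 24.41425 mg/L·hr

AUC = 24.4 mg/L·hr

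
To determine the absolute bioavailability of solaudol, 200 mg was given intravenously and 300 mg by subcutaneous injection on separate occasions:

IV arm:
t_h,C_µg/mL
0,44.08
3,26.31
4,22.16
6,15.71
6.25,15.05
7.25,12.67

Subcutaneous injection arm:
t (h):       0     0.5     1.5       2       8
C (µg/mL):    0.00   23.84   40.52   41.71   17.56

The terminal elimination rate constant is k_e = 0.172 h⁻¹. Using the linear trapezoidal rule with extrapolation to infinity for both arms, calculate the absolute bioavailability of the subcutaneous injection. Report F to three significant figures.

F = 0.871

Trapezoidal AUC_0→7.25 (IV):
  [0→3]: (44.08+26.31)/2 × 3 = 105.585
  [3→4]: (26.31+22.16)/2 × 1 = 24.235
  [4→6]: (22.16+15.71)/2 × 2 = 37.87
  [6→6.25]: (15.71+15.05)/2 × 0.25 = 3.845
  [6.25→7.25]: (15.05+12.67)/2 × 1 = 13.86
  Sum = 185.395 µg/mL·h
IV tail: 12.67/0.172 = 73.663; AUC_iv,0→∞ = 185.395 + 73.663 = 259.058 µg/mL·h
Trapezoidal AUC_0→8 (subcutaneous injection):
  [0→0.5]: (0.00+23.84)/2 × 0.5 = 5.96
  [0.5→1.5]: (23.84+40.52)/2 × 1 = 32.18
  [1.5→2]: (40.52+41.71)/2 × 0.5 = 20.5575
  [2→8]: (41.71+17.56)/2 × 6 = 177.81
  Sum = 236.5075 µg/mL·h
subcutaneous injection tail: 17.56/0.172 = 102.093; AUC_ev,0→∞ = 236.5075 + 102.093 = 338.6005 µg/mL·h
F = (AUC_ev/D_ev)/(AUC_iv/D_iv) = (338.6005/300)/(259.058/200) = 1.12867/1.29529 = 0.8714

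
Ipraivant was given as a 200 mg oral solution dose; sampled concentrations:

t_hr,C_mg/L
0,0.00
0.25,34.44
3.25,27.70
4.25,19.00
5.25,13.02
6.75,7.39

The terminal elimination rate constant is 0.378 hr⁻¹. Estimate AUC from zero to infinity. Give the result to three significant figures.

AUC = 172 mg/L·hr

Trapezoidal AUC_0→6.75:
  [0→0.25]: (0.00+34.44)/2 × 0.25 = 4.305
  [0.25→3.25]: (34.44+27.70)/2 × 3 = 93.21
  [3.25→4.25]: (27.70+19.00)/2 × 1 = 23.35
  [4.25→5.25]: (19.00+13.02)/2 × 1 = 16.01
  [5.25→6.75]: (13.02+7.39)/2 × 1.5 = 15.3075
  Sum = 152.1825 mg/L·hr
Extrapolated tail: C_last / k_e = 7.39 / 0.378 = 19.550
AUC_0→∞ = 152.1825 + 19.550 = 171.7325 mg/L·hr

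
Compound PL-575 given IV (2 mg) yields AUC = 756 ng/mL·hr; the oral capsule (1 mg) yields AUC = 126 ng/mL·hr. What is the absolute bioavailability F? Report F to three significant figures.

F = 0.333

F = (AUC_ev / D_ev) / (AUC_iv / D_iv)
  = (126/1) / (756/2)
  = 126 / 378 = 0.3333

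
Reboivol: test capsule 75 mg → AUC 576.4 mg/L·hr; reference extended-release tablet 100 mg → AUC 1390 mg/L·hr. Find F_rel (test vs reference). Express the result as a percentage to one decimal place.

F_rel = (AUC_test/D_test) / (AUC_ref/D_ref)
      = (576.4/75) / (1390/100)
      = 7.68533 / 13.9 = 0.5529 = 55.29%

F_rel = 55.3%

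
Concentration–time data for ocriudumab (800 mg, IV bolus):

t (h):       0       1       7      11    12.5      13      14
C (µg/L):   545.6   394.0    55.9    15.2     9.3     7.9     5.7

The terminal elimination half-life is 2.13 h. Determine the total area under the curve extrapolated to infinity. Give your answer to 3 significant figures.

AUC = 2010 µg/L·h

Trapezoidal AUC_0→14:
  [0→1]: (545.6+394.0)/2 × 1 = 469.8
  [1→7]: (394.0+55.9)/2 × 6 = 1349.7
  [7→11]: (55.9+15.2)/2 × 4 = 142.2
  [11→12.5]: (15.2+9.3)/2 × 1.5 = 18.375
  [12.5→13]: (9.3+7.9)/2 × 0.5 = 4.3
  [13→14]: (7.9+5.7)/2 × 1 = 6.8
  Sum = 1991.175 µg/L·h
k_e = ln2 / t½ = 0.693147 / 2.13 = 0.3254 h^-1
Extrapolated tail: C_last / k_e = 5.7 / 0.3254 = 17.517
AUC_0→∞ = 1991.175 + 17.517 = 2008.692 µg/L·h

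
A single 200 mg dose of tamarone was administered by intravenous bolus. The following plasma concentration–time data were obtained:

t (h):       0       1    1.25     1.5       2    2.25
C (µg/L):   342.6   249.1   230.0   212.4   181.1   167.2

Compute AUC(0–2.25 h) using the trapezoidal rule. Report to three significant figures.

Trapezoidal AUC_0→2.25:
  [0→1]: (342.6+249.1)/2 × 1 = 295.85
  [1→1.25]: (249.1+230.0)/2 × 0.25 = 59.8875
  [1.25→1.5]: (230.0+212.4)/2 × 0.25 = 55.3
  [1.5→2]: (212.4+181.1)/2 × 0.5 = 98.375
  [2→2.25]: (181.1+167.2)/2 × 0.25 = 43.5375
  Sum = 552.95 µg/L·h

AUC = 553 µg/L·h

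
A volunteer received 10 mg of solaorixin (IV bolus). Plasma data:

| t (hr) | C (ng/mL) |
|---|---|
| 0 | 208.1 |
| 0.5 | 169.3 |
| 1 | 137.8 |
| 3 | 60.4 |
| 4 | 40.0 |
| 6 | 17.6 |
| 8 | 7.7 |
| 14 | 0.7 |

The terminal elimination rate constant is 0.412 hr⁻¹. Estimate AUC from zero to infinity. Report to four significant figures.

AUC = 529.3 ng/mL·hr

Trapezoidal AUC_0→14:
  [0→0.5]: (208.1+169.3)/2 × 0.5 = 94.35
  [0.5→1]: (169.3+137.8)/2 × 0.5 = 76.775
  [1→3]: (137.8+60.4)/2 × 2 = 198.2
  [3→4]: (60.4+40.0)/2 × 1 = 50.2
  [4→6]: (40.0+17.6)/2 × 2 = 57.6
  [6→8]: (17.6+7.7)/2 × 2 = 25.3
  [8→14]: (7.7+0.7)/2 × 6 = 25.2
  Sum = 527.625 ng/mL·hr
Extrapolated tail: C_last / k_e = 0.7 / 0.412 = 1.699
AUC_0→∞ = 527.625 + 1.699 = 529.324 ng/mL·hr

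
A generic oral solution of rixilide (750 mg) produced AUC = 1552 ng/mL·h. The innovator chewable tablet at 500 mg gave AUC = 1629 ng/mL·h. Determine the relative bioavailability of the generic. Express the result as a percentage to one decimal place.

F_rel = 63.5%

F_rel = (AUC_test/D_test) / (AUC_ref/D_ref)
      = (1552/750) / (1629/500)
      = 2.06933 / 3.258 = 0.6352 = 63.52%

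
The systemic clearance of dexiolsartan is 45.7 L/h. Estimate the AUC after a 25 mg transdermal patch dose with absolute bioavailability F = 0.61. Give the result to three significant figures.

AUC = 0.334 mg/L·h

AUC_0→∞ = F × Dose / CL
        = 0.61 × 25 / 45.7 = 0.333698 mg/L·h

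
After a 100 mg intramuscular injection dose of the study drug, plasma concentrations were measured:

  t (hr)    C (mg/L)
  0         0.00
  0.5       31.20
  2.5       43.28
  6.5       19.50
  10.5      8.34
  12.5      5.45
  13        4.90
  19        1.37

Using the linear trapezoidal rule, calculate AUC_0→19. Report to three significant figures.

Trapezoidal AUC_0→19:
  [0→0.5]: (0.00+31.20)/2 × 0.5 = 7.8
  [0.5→2.5]: (31.20+43.28)/2 × 2 = 74.48
  [2.5→6.5]: (43.28+19.50)/2 × 4 = 125.56
  [6.5→10.5]: (19.50+8.34)/2 × 4 = 55.68
  [10.5→12.5]: (8.34+5.45)/2 × 2 = 13.79
  [12.5→13]: (5.45+4.90)/2 × 0.5 = 2.5875
  [13→19]: (4.90+1.37)/2 × 6 = 18.81
  Sum = 298.7075 mg/L·hr

AUC = 299 mg/L·hr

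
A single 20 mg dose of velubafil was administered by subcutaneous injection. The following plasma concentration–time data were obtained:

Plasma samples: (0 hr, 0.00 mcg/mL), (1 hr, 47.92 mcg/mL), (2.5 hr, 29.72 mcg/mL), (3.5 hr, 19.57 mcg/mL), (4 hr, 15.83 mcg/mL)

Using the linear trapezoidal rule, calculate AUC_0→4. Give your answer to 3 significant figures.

Trapezoidal AUC_0→4:
  [0→1]: (0.00+47.92)/2 × 1 = 23.96
  [1→2.5]: (47.92+29.72)/2 × 1.5 = 58.23
  [2.5→3.5]: (29.72+19.57)/2 × 1 = 24.645
  [3.5→4]: (19.57+15.83)/2 × 0.5 = 8.85
  Sum = 115.685 mcg/mL·hr

AUC = 116 mcg/mL·hr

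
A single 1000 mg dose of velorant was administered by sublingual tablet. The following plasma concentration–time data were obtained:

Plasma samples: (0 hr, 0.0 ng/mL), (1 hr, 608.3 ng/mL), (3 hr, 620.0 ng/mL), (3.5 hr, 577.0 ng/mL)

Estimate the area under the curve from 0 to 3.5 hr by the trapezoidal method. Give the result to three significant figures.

Trapezoidal AUC_0→3.5:
  [0→1]: (0.0+608.3)/2 × 1 = 304.15
  [1→3]: (608.3+620.0)/2 × 2 = 1228.3
  [3→3.5]: (620.0+577.0)/2 × 0.5 = 299.25
  Sum = 1831.7 ng/mL·hr

AUC = 1830 ng/mL·hr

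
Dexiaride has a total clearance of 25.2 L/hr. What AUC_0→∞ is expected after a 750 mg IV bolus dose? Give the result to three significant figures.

AUC_0→∞ = Dose_iv / CL
        = 750 / 25.2 = 29.7619 mg/L·hr

AUC = 29.8 mg/L·hr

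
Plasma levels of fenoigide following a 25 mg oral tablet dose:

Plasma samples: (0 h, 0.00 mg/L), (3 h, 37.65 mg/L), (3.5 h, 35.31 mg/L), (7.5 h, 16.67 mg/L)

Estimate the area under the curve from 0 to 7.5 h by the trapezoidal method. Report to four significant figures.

AUC = 178.7 mg/L·h

Trapezoidal AUC_0→7.5:
  [0→3]: (0.00+37.65)/2 × 3 = 56.475
  [3→3.5]: (37.65+35.31)/2 × 0.5 = 18.24
  [3.5→7.5]: (35.31+16.67)/2 × 4 = 103.96
  Sum = 178.675 mg/L·h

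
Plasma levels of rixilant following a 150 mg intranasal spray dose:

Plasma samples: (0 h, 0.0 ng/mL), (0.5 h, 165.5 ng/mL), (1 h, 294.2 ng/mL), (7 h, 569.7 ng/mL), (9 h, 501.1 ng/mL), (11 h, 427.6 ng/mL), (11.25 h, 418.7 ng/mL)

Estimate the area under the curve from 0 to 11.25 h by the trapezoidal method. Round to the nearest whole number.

Trapezoidal AUC_0→11.25:
  [0→0.5]: (0.0+165.5)/2 × 0.5 = 41.375
  [0.5→1]: (165.5+294.2)/2 × 0.5 = 114.925
  [1→7]: (294.2+569.7)/2 × 6 = 2591.7
  [7→9]: (569.7+501.1)/2 × 2 = 1070.8
  [9→11]: (501.1+427.6)/2 × 2 = 928.7
  [11→11.25]: (427.6+418.7)/2 × 0.25 = 105.7875
  Sum = 4853.2875 ng/mL·h

AUC = 4853 ng/mL·h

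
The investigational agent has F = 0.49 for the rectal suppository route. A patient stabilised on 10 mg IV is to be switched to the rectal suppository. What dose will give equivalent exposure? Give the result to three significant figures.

D_rectal = 20.4 mg

For equal systemic exposure: F × D_ev = D_iv
D_ev = D_iv / F = 10 / 0.49 = 20.4082 mg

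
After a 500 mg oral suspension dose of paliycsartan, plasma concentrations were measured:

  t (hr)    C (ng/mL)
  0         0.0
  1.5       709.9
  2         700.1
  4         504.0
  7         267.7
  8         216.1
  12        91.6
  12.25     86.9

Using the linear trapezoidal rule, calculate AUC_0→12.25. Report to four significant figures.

AUC = 4126 ng/mL·hr

Trapezoidal AUC_0→12.25:
  [0→1.5]: (0.0+709.9)/2 × 1.5 = 532.425
  [1.5→2]: (709.9+700.1)/2 × 0.5 = 352.5
  [2→4]: (700.1+504.0)/2 × 2 = 1204.1
  [4→7]: (504.0+267.7)/2 × 3 = 1157.55
  [7→8]: (267.7+216.1)/2 × 1 = 241.9
  [8→12]: (216.1+91.6)/2 × 4 = 615.4
  [12→12.25]: (91.6+86.9)/2 × 0.25 = 22.3125
  Sum = 4126.1875 ng/mL·hr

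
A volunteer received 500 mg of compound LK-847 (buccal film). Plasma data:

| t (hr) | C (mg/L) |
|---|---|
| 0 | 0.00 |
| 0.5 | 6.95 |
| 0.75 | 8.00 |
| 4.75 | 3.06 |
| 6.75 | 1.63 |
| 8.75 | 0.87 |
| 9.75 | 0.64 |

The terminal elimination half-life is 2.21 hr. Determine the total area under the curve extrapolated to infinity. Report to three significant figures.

Trapezoidal AUC_0→9.75:
  [0→0.5]: (0.00+6.95)/2 × 0.5 = 1.7375
  [0.5→0.75]: (6.95+8.00)/2 × 0.25 = 1.86875
  [0.75→4.75]: (8.00+3.06)/2 × 4 = 22.12
  [4.75→6.75]: (3.06+1.63)/2 × 2 = 4.69
  [6.75→8.75]: (1.63+0.87)/2 × 2 = 2.5
  [8.75→9.75]: (0.87+0.64)/2 × 1 = 0.755
  Sum = 33.67125 mg/L·hr
k_e = ln2 / t½ = 0.693147 / 2.21 = 0.3136 hr^-1
Extrapolated tail: C_last / k_e = 0.64 / 0.3136 = 2.041
AUC_0→∞ = 33.67125 + 2.041 = 35.71225 mg/L·hr

AUC = 35.7 mg/L·hr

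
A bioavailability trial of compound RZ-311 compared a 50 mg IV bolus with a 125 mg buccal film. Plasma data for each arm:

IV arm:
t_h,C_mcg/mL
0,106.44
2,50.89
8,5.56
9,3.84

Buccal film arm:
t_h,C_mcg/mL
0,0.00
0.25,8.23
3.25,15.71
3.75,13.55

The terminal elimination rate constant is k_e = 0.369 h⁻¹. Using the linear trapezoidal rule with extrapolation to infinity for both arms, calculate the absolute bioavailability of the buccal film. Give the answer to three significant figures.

Trapezoidal AUC_0→9 (IV):
  [0→2]: (106.44+50.89)/2 × 2 = 157.33
  [2→8]: (50.89+5.56)/2 × 6 = 169.35
  [8→9]: (5.56+3.84)/2 × 1 = 4.7
  Sum = 331.38 mcg/mL·h
IV tail: 3.84/0.369 = 10.407; AUC_iv,0→∞ = 331.38 + 10.407 = 341.787 mcg/mL·h
Trapezoidal AUC_0→3.75 (buccal film):
  [0→0.25]: (0.00+8.23)/2 × 0.25 = 1.02875
  [0.25→3.25]: (8.23+15.71)/2 × 3 = 35.91
  [3.25→3.75]: (15.71+13.55)/2 × 0.5 = 7.315
  Sum = 44.25375 mcg/mL·h
buccal film tail: 13.55/0.369 = 36.721; AUC_ev,0→∞ = 44.25375 + 36.721 = 80.97475 mcg/mL·h
F = (AUC_ev/D_ev)/(AUC_iv/D_iv) = (80.97475/125)/(341.787/50) = 0.647798/6.83574 = 0.0948

F = 0.0948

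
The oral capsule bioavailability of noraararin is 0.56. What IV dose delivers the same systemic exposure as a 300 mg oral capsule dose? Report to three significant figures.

D_iv = 168 mg

Systemic exposure from an extravascular dose = F × D_ev, so the equivalent IV dose is F × D_ev.
D_iv = F × D_ev = 0.56 × 300 = 168 mg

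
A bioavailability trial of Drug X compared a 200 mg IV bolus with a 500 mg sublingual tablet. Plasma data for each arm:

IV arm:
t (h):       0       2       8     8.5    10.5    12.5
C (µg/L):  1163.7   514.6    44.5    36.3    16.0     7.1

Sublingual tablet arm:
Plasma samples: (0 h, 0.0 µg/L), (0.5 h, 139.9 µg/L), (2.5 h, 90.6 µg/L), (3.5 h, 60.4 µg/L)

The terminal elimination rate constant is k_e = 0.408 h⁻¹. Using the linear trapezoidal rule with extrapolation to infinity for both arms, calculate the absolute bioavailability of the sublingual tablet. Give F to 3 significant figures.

Trapezoidal AUC_0→12.5 (IV):
  [0→2]: (1163.7+514.6)/2 × 2 = 1678.3
  [2→8]: (514.6+44.5)/2 × 6 = 1677.3
  [8→8.5]: (44.5+36.3)/2 × 0.5 = 20.2
  [8.5→10.5]: (36.3+16.0)/2 × 2 = 52.3
  [10.5→12.5]: (16.0+7.1)/2 × 2 = 23.1
  Sum = 3451.2 µg/L·h
IV tail: 7.1/0.408 = 17.402; AUC_iv,0→∞ = 3451.2 + 17.402 = 3468.602 µg/L·h
Trapezoidal AUC_0→3.5 (sublingual tablet):
  [0→0.5]: (0.0+139.9)/2 × 0.5 = 34.975
  [0.5→2.5]: (139.9+90.6)/2 × 2 = 230.5
  [2.5→3.5]: (90.6+60.4)/2 × 1 = 75.5
  Sum = 340.975 µg/L·h
sublingual tablet tail: 60.4/0.408 = 148.039; AUC_ev,0→∞ = 340.975 + 148.039 = 489.014 µg/L·h
F = (AUC_ev/D_ev)/(AUC_iv/D_iv) = (489.014/500)/(3468.602/200) = 0.978028/17.34301 = 0.0564

F = 0.0564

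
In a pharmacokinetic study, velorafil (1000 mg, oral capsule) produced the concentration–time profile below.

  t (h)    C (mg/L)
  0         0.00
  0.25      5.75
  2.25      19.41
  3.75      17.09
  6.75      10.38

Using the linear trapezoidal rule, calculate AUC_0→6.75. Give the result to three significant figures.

AUC = 94.5 mg/L·h

Trapezoidal AUC_0→6.75:
  [0→0.25]: (0.00+5.75)/2 × 0.25 = 0.71875
  [0.25→2.25]: (5.75+19.41)/2 × 2 = 25.16
  [2.25→3.75]: (19.41+17.09)/2 × 1.5 = 27.375
  [3.75→6.75]: (17.09+10.38)/2 × 3 = 41.205
  Sum = 94.45875 mg/L·h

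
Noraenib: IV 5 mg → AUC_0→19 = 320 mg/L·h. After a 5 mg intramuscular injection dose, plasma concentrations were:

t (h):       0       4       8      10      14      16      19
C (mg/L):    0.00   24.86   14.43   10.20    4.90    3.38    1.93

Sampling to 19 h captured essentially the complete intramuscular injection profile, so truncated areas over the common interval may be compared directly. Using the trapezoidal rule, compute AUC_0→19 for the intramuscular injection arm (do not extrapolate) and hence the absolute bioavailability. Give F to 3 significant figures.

F = 0.623

Trapezoidal AUC_0→19 (intramuscular injection):
  [0→4]: (0.00+24.86)/2 × 4 = 49.72
  [4→8]: (24.86+14.43)/2 × 4 = 78.58
  [8→10]: (14.43+10.20)/2 × 2 = 24.63
  [10→14]: (10.20+4.90)/2 × 4 = 30.2
  [14→16]: (4.90+3.38)/2 × 2 = 8.28
  [16→19]: (3.38+1.93)/2 × 3 = 7.965
  Sum = 199.375 mg/L·h
F = (AUC_ev/D_ev)/(AUC_iv/D_iv) = (199.375/5)/(320/5) = 39.875/64 = 0.6230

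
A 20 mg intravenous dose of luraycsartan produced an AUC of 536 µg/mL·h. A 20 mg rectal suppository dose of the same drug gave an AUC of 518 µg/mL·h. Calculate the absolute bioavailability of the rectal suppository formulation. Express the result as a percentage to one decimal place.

F = (AUC_ev / D_ev) / (AUC_iv / D_iv)
  = (518/20) / (536/20)
  = 25.9 / 26.8 = 0.9664
  = 96.64%

F = 96.6%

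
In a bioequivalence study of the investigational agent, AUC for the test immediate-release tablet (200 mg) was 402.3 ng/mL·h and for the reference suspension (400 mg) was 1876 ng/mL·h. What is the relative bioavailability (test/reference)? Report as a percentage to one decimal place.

F_rel = (AUC_test/D_test) / (AUC_ref/D_ref)
      = (402.3/200) / (1876/400)
      = 2.0115 / 4.69 = 0.4289 = 42.89%

F_rel = 42.9%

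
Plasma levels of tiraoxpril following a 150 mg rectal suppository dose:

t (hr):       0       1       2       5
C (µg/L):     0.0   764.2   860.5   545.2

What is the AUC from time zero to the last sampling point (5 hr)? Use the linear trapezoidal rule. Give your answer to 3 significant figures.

Trapezoidal AUC_0→5:
  [0→1]: (0.0+764.2)/2 × 1 = 382.1
  [1→2]: (764.2+860.5)/2 × 1 = 812.35
  [2→5]: (860.5+545.2)/2 × 3 = 2108.55
  Sum = 3303.0 µg/L·hr

AUC = 3300 µg/L·hr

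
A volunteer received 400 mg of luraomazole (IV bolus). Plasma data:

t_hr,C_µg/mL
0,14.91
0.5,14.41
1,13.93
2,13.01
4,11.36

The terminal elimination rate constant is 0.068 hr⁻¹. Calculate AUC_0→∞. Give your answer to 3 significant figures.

AUC = 219 µg/mL·hr

Trapezoidal AUC_0→4:
  [0→0.5]: (14.91+14.41)/2 × 0.5 = 7.33
  [0.5→1]: (14.41+13.93)/2 × 0.5 = 7.085
  [1→2]: (13.93+13.01)/2 × 1 = 13.47
  [2→4]: (13.01+11.36)/2 × 2 = 24.37
  Sum = 52.255 µg/mL·hr
Extrapolated tail: C_last / k_e = 11.36 / 0.068 = 167.059
AUC_0→∞ = 52.255 + 167.059 = 219.314 µg/mL·hr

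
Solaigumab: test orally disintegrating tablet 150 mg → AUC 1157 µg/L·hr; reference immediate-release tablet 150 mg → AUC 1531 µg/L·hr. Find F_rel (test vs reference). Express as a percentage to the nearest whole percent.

F_rel = (AUC_test/D_test) / (AUC_ref/D_ref)
      = (1157/150) / (1531/150)
      = 7.71333 / 10.2067 = 0.7557 = 75.57%

F_rel = 76%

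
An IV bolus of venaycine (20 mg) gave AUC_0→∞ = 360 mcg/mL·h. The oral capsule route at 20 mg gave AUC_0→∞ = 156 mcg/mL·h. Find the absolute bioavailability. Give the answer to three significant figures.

F = 0.433

F = (AUC_ev / D_ev) / (AUC_iv / D_iv)
  = (156/20) / (360/20)
  = 7.8 / 18 = 0.4333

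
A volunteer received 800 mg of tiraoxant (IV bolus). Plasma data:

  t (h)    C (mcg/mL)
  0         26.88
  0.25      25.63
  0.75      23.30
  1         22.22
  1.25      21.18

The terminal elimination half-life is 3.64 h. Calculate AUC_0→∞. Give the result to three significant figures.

Trapezoidal AUC_0→1.25:
  [0→0.25]: (26.88+25.63)/2 × 0.25 = 6.56375
  [0.25→0.75]: (25.63+23.30)/2 × 0.5 = 12.2325
  [0.75→1]: (23.30+22.22)/2 × 0.25 = 5.69
  [1→1.25]: (22.22+21.18)/2 × 0.25 = 5.425
  Sum = 29.91125 mcg/mL·h
k_e = ln2 / t½ = 0.693147 / 3.64 = 0.1904 h^-1
Extrapolated tail: C_last / k_e = 21.18 / 0.1904 = 111.239
AUC_0→∞ = 29.91125 + 111.239 = 141.15025 mcg/mL·h

AUC = 141 mcg/mL·h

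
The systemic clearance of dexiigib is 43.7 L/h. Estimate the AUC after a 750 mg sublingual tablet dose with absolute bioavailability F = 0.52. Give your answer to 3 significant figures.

AUC_0→∞ = F × Dose / CL
        = 0.52 × 750 / 43.7 = 8.92449 mg/L·h

AUC = 8.92 mg/L·h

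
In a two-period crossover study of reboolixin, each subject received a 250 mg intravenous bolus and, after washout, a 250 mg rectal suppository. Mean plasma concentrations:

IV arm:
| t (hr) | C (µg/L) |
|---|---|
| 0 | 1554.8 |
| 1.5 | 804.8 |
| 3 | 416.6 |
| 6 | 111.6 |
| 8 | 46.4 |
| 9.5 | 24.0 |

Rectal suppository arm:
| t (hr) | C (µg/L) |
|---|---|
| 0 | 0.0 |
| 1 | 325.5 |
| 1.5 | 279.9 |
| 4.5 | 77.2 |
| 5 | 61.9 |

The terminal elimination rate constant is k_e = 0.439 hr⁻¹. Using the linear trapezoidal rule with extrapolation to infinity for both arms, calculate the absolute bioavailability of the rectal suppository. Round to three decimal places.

F = 0.274

Trapezoidal AUC_0→9.5 (IV):
  [0→1.5]: (1554.8+804.8)/2 × 1.5 = 1769.7
  [1.5→3]: (804.8+416.6)/2 × 1.5 = 916.05
  [3→6]: (416.6+111.6)/2 × 3 = 792.3
  [6→8]: (111.6+46.4)/2 × 2 = 158.0
  [8→9.5]: (46.4+24.0)/2 × 1.5 = 52.8
  Sum = 3688.85 µg/L·hr
IV tail: 24.0/0.439 = 54.670; AUC_iv,0→∞ = 3688.85 + 54.670 = 3743.52 µg/L·hr
Trapezoidal AUC_0→5 (rectal suppository):
  [0→1]: (0.0+325.5)/2 × 1 = 162.75
  [1→1.5]: (325.5+279.9)/2 × 0.5 = 151.35
  [1.5→4.5]: (279.9+77.2)/2 × 3 = 535.65
  [4.5→5]: (77.2+61.9)/2 × 0.5 = 34.775
  Sum = 884.525 µg/L·hr
rectal suppository tail: 61.9/0.439 = 141.002; AUC_ev,0→∞ = 884.525 + 141.002 = 1025.527 µg/L·hr
F = (AUC_ev/D_ev)/(AUC_iv/D_iv) = (1025.527/250)/(3743.52/250) = 4.102108/14.97408 = 0.2739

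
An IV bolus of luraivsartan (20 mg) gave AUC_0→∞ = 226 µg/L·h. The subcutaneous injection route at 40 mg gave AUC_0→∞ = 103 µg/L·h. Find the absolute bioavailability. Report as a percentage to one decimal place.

F = (AUC_ev / D_ev) / (AUC_iv / D_iv)
  = (103/40) / (226/20)
  = 2.575 / 11.3 = 0.2279
  = 22.79%

F = 22.8%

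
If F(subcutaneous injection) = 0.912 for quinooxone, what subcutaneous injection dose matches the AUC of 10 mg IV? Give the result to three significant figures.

For equal systemic exposure: F × D_ev = D_iv
D_ev = D_iv / F = 10 / 0.912 = 10.9649 mg

D_subcutaneous = 11.0 mg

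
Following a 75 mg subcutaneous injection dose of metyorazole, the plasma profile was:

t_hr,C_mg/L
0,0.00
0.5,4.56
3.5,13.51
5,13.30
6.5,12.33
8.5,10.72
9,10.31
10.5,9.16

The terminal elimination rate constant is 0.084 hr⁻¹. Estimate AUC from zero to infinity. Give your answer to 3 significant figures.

Trapezoidal AUC_0→10.5:
  [0→0.5]: (0.00+4.56)/2 × 0.5 = 1.14
  [0.5→3.5]: (4.56+13.51)/2 × 3 = 27.105
  [3.5→5]: (13.51+13.30)/2 × 1.5 = 20.1075
  [5→6.5]: (13.30+12.33)/2 × 1.5 = 19.2225
  [6.5→8.5]: (12.33+10.72)/2 × 2 = 23.05
  [8.5→9]: (10.72+10.31)/2 × 0.5 = 5.2575
  [9→10.5]: (10.31+9.16)/2 × 1.5 = 14.6025
  Sum = 110.485 mg/L·hr
Extrapolated tail: C_last / k_e = 9.16 / 0.084 = 109.048
AUC_0→∞ = 110.485 + 109.048 = 219.533 mg/L·hr

AUC = 220 mg/L·hr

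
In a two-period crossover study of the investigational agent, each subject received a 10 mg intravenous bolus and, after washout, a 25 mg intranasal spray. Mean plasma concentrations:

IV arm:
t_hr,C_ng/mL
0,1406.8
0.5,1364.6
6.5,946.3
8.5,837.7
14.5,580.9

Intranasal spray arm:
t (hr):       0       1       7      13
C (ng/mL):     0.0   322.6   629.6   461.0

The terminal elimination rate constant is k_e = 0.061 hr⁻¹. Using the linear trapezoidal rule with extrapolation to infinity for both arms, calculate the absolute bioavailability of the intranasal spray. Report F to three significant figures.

F = 0.239

Trapezoidal AUC_0→14.5 (IV):
  [0→0.5]: (1406.8+1364.6)/2 × 0.5 = 692.85
  [0.5→6.5]: (1364.6+946.3)/2 × 6 = 6932.7
  [6.5→8.5]: (946.3+837.7)/2 × 2 = 1784.0
  [8.5→14.5]: (837.7+580.9)/2 × 6 = 4255.8
  Sum = 13665.35 ng/mL·hr
IV tail: 580.9/0.061 = 9522.951; AUC_iv,0→∞ = 13665.35 + 9522.951 = 23188.301 ng/mL·hr
Trapezoidal AUC_0→13 (intranasal spray):
  [0→1]: (0.0+322.6)/2 × 1 = 161.3
  [1→7]: (322.6+629.6)/2 × 6 = 2856.6
  [7→13]: (629.6+461.0)/2 × 6 = 3271.8
  Sum = 6289.7 ng/mL·hr
intranasal spray tail: 461.0/0.061 = 7557.377; AUC_ev,0→∞ = 6289.7 + 7557.377 = 13847.077 ng/mL·hr
F = (AUC_ev/D_ev)/(AUC_iv/D_iv) = (13847.077/25)/(23188.301/10) = 553.88308/2318.8301 = 0.2389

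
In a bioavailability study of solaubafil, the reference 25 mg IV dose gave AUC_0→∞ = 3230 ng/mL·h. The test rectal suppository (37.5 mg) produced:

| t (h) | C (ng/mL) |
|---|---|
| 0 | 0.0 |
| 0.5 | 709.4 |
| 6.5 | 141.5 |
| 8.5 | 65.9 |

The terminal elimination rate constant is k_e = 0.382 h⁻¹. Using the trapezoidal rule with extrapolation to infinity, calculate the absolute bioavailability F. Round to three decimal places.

Trapezoidal AUC_0→8.5 (rectal suppository):
  [0→0.5]: (0.0+709.4)/2 × 0.5 = 177.35
  [0.5→6.5]: (709.4+141.5)/2 × 6 = 2552.7
  [6.5→8.5]: (141.5+65.9)/2 × 2 = 207.4
  Sum = 2937.45 ng/mL·h
Tail: C_last/k_e = 65.9/0.382 = 172.513
AUC_0→∞ (rectal suppository) = 2937.45 + 172.513 = 3109.963 ng/mL·h
F = (AUC_ev/D_ev)/(AUC_iv/D_iv) = (3109.963/37.5)/(3230/25) = 82.9323/129.2 = 0.6419

F = 0.642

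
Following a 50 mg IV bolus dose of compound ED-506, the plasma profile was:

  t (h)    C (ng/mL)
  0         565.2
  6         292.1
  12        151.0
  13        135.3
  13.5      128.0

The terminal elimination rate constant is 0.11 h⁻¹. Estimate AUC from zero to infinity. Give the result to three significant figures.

Trapezoidal AUC_0→13.5:
  [0→6]: (565.2+292.1)/2 × 6 = 2571.9
  [6→12]: (292.1+151.0)/2 × 6 = 1329.3
  [12→13]: (151.0+135.3)/2 × 1 = 143.15
  [13→13.5]: (135.3+128.0)/2 × 0.5 = 65.825
  Sum = 4110.175 ng/mL·h
Extrapolated tail: C_last / k_e = 128.0 / 0.11 = 1163.636
AUC_0→∞ = 4110.175 + 1163.636 = 5273.811 ng/mL·h

AUC = 5270 ng/mL·h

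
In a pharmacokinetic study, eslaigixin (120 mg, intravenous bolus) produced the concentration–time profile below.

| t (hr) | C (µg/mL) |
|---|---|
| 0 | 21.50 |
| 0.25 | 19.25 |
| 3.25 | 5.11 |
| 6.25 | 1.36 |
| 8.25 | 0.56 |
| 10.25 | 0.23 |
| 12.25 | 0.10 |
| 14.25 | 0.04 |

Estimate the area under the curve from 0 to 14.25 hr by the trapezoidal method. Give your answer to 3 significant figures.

AUC = 54.5 µg/mL·hr

Trapezoidal AUC_0→14.25:
  [0→0.25]: (21.50+19.25)/2 × 0.25 = 5.09375
  [0.25→3.25]: (19.25+5.11)/2 × 3 = 36.54
  [3.25→6.25]: (5.11+1.36)/2 × 3 = 9.705
  [6.25→8.25]: (1.36+0.56)/2 × 2 = 1.92
  [8.25→10.25]: (0.56+0.23)/2 × 2 = 0.79
  [10.25→12.25]: (0.23+0.10)/2 × 2 = 0.33
  [12.25→14.25]: (0.10+0.04)/2 × 2 = 0.14
  Sum = 54.51875 µg/mL·hr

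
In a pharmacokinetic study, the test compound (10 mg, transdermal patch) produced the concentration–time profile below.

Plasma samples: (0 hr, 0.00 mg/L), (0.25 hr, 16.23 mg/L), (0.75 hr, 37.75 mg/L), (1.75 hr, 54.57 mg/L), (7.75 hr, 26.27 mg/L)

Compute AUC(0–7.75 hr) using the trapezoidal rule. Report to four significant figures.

Trapezoidal AUC_0→7.75:
  [0→0.25]: (0.00+16.23)/2 × 0.25 = 2.02875
  [0.25→0.75]: (16.23+37.75)/2 × 0.5 = 13.495
  [0.75→1.75]: (37.75+54.57)/2 × 1 = 46.16
  [1.75→7.75]: (54.57+26.27)/2 × 6 = 242.52
  Sum = 304.20375 mg/L·hr

AUC = 304.2 mg/L·hr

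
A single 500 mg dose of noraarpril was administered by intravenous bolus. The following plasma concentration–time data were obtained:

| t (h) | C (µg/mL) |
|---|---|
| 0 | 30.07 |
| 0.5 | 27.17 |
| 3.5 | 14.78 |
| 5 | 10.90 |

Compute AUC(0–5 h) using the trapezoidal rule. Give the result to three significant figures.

AUC = 96.5 µg/mL·h

Trapezoidal AUC_0→5:
  [0→0.5]: (30.07+27.17)/2 × 0.5 = 14.31
  [0.5→3.5]: (27.17+14.78)/2 × 3 = 62.925
  [3.5→5]: (14.78+10.90)/2 × 1.5 = 19.26
  Sum = 96.495 µg/mL·h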